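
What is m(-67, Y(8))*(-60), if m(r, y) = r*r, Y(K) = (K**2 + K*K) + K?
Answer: -269340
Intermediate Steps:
Y(K) = K + 2*K**2 (Y(K) = (K**2 + K**2) + K = 2*K**2 + K = K + 2*K**2)
m(r, y) = r**2
m(-67, Y(8))*(-60) = (-67)**2*(-60) = 4489*(-60) = -269340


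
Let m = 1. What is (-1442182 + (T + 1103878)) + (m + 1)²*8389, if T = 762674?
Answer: 457926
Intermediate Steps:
(-1442182 + (T + 1103878)) + (m + 1)²*8389 = (-1442182 + (762674 + 1103878)) + (1 + 1)²*8389 = (-1442182 + 1866552) + 2²*8389 = 424370 + 4*8389 = 424370 + 33556 = 457926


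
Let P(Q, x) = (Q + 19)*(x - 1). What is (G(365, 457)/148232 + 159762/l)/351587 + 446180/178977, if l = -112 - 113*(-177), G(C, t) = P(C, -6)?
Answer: 8258739505079106914/3312813000681883317 ≈ 2.4930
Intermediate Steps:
P(Q, x) = (-1 + x)*(19 + Q) (P(Q, x) = (19 + Q)*(-1 + x) = (-1 + x)*(19 + Q))
G(C, t) = -133 - 7*C (G(C, t) = -19 - C + 19*(-6) + C*(-6) = -19 - C - 114 - 6*C = -133 - 7*C)
l = 19889 (l = -112 + 20001 = 19889)
(G(365, 457)/148232 + 159762/l)/351587 + 446180/178977 = ((-133 - 7*365)/148232 + 159762/19889)/351587 + 446180/178977 = ((-133 - 2555)*(1/148232) + 159762*(1/19889))*(1/351587) + 446180*(1/178977) = (-2688*1/148232 + 159762/19889)*(1/351587) + 446180/178977 = (-48/2647 + 159762/19889)*(1/351587) + 446180/178977 = (421935342/52646183)*(1/351587) + 446180/178977 = 421935342/18509713542421 + 446180/178977 = 8258739505079106914/3312813000681883317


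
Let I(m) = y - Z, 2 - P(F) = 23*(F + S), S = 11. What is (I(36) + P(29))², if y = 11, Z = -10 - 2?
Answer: 801025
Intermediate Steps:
P(F) = -251 - 23*F (P(F) = 2 - 23*(F + 11) = 2 - 23*(11 + F) = 2 - (253 + 23*F) = 2 + (-253 - 23*F) = -251 - 23*F)
Z = -12
I(m) = 23 (I(m) = 11 - 1*(-12) = 11 + 12 = 23)
(I(36) + P(29))² = (23 + (-251 - 23*29))² = (23 + (-251 - 667))² = (23 - 918)² = (-895)² = 801025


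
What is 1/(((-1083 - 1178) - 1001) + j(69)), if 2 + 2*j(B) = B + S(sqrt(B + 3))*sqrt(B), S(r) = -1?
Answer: -6457/20846390 + sqrt(69)/20846390 ≈ -0.00030934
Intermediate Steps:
j(B) = -1 + B/2 - sqrt(B)/2 (j(B) = -1 + (B - sqrt(B))/2 = -1 + (B/2 - sqrt(B)/2) = -1 + B/2 - sqrt(B)/2)
1/(((-1083 - 1178) - 1001) + j(69)) = 1/(((-1083 - 1178) - 1001) + (-1 + (1/2)*69 - sqrt(69)/2)) = 1/((-2261 - 1001) + (-1 + 69/2 - sqrt(69)/2)) = 1/(-3262 + (67/2 - sqrt(69)/2)) = 1/(-6457/2 - sqrt(69)/2)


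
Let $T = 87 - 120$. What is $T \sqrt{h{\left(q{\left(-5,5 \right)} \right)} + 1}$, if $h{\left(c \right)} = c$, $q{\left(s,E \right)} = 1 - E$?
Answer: $- 33 i \sqrt{3} \approx - 57.158 i$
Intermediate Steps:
$T = -33$ ($T = 87 - 120 = -33$)
$T \sqrt{h{\left(q{\left(-5,5 \right)} \right)} + 1} = - 33 \sqrt{\left(1 - 5\right) + 1} = - 33 \sqrt{-4 + 1} = - 33 \sqrt{-3} = - 33 i \sqrt{3}$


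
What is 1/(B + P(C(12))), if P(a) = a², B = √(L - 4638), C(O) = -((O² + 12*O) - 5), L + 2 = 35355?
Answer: 80089/6414217206 - √30715/6414217206 ≈ 1.2459e-5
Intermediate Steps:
L = 35353 (L = -2 + 35355 = 35353)
C(O) = 5 - O² - 12*O (C(O) = -(-5 + O² + 12*O) = 5 - O² - 12*O)
B = √30715 (B = √(35353 - 4638) = √30715 ≈ 175.26)
1/(B + P(C(12))) = 1/(√30715 + (5 - 1*12² - 12*12)²) = 1/(√30715 + (5 - 1*144 - 144)²) = 1/(√30715 + (5 - 144 - 144)²) = 1/(√30715 + (-283)²) = 1/(√30715 + 80089) = 1/(80089 + √30715)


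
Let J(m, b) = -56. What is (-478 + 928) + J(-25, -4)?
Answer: 394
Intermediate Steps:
(-478 + 928) + J(-25, -4) = (-478 + 928) - 56 = 450 - 56 = 394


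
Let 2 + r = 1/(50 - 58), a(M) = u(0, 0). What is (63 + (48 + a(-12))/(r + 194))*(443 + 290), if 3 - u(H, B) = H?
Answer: 71183829/1535 ≈ 46374.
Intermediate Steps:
u(H, B) = 3 - H
a(M) = 3 (a(M) = 3 - 1*0 = 3 + 0 = 3)
r = -17/8 (r = -2 + 1/(50 - 58) = -2 + 1/(-8) = -2 - ⅛ = -17/8 ≈ -2.1250)
(63 + (48 + a(-12))/(r + 194))*(443 + 290) = (63 + (48 + 3)/(-17/8 + 194))*(443 + 290) = (63 + 51/(1535/8))*733 = (63 + 51*(8/1535))*733 = (63 + 408/1535)*733 = (97113/1535)*733 = 71183829/1535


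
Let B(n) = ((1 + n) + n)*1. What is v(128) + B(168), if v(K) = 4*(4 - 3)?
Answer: 341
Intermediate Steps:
v(K) = 4 (v(K) = 4*1 = 4)
B(n) = 1 + 2*n (B(n) = (1 + 2*n)*1 = 1 + 2*n)
v(128) + B(168) = 4 + (1 + 2*168) = 4 + (1 + 336) = 4 + 337 = 341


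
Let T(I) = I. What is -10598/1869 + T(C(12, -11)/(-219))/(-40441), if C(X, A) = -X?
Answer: -4469621270/788235531 ≈ -5.6704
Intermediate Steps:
-10598/1869 + T(C(12, -11)/(-219))/(-40441) = -10598/1869 + (-1*12/(-219))/(-40441) = -10598*1/1869 - 12*(-1/219)*(-1/40441) = -1514/267 + (4/73)*(-1/40441) = -1514/267 - 4/2952193 = -4469621270/788235531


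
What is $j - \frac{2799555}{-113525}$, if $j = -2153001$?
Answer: $- \frac{2572806726}{1195} \approx -2.153 \cdot 10^{6}$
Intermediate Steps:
$j - \frac{2799555}{-113525} = -2153001 - \frac{2799555}{-113525} = -2153001 - - \frac{29469}{1195} = -2153001 + \frac{29469}{1195} = - \frac{2572806726}{1195}$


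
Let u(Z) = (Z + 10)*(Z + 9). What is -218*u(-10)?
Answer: 0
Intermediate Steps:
u(Z) = (9 + Z)*(10 + Z) (u(Z) = (10 + Z)*(9 + Z) = (9 + Z)*(10 + Z))
-218*u(-10) = -218*(90 + (-10)² + 19*(-10)) = -218*(90 + 100 - 190) = -218*0 = 0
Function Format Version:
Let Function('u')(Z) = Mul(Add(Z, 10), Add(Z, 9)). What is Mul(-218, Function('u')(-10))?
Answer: 0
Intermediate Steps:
Function('u')(Z) = Mul(Add(9, Z), Add(10, Z)) (Function('u')(Z) = Mul(Add(10, Z), Add(9, Z)) = Mul(Add(9, Z), Add(10, Z)))
Mul(-218, Function('u')(-10)) = Mul(-218, Add(90, Pow(-10, 2), Mul(19, -10))) = Mul(-218, Add(90, 100, -190)) = Mul(-218, 0) = 0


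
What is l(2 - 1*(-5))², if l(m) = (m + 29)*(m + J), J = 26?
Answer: 1411344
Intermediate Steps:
l(m) = (26 + m)*(29 + m) (l(m) = (m + 29)*(m + 26) = (29 + m)*(26 + m) = (26 + m)*(29 + m))
l(2 - 1*(-5))² = (754 + (2 - 1*(-5))² + 55*(2 - 1*(-5)))² = (754 + (2 + 5)² + 55*(2 + 5))² = (754 + 7² + 55*7)² = (754 + 49 + 385)² = 1188² = 1411344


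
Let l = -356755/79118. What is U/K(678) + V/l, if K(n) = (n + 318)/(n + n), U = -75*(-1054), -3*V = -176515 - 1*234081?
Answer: 6864003303026/88831995 ≈ 77270.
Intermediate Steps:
l = -356755/79118 (l = -356755*1/79118 = -356755/79118 ≈ -4.5091)
V = 410596/3 (V = -(-176515 - 1*234081)/3 = -(-176515 - 234081)/3 = -⅓*(-410596) = 410596/3 ≈ 1.3687e+5)
U = 79050
K(n) = (318 + n)/(2*n) (K(n) = (318 + n)/((2*n)) = (318 + n)*(1/(2*n)) = (318 + n)/(2*n))
U/K(678) + V/l = 79050/(((½)*(318 + 678)/678)) + 410596/(3*(-356755/79118)) = 79050/(((½)*(1/678)*996)) + (410596/3)*(-79118/356755) = 79050/(83/113) - 32485534328/1070265 = 79050*(113/83) - 32485534328/1070265 = 8932650/83 - 32485534328/1070265 = 6864003303026/88831995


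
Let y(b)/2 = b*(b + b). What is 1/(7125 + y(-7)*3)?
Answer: 1/7713 ≈ 0.00012965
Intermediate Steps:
y(b) = 4*b² (y(b) = 2*(b*(b + b)) = 2*(b*(2*b)) = 2*(2*b²) = 4*b²)
1/(7125 + y(-7)*3) = 1/(7125 + (4*(-7)²)*3) = 1/(7125 + (4*49)*3) = 1/(7125 + 196*3) = 1/(7125 + 588) = 1/7713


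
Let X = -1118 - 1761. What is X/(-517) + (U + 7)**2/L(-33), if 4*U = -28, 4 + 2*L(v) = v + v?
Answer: 2879/517 ≈ 5.5687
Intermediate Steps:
L(v) = -2 + v (L(v) = -2 + (v + v)/2 = -2 + (2*v)/2 = -2 + v)
U = -7 (U = (1/4)*(-28) = -7)
X = -2879
X/(-517) + (U + 7)**2/L(-33) = -2879/(-517) + (-7 + 7)**2/(-2 - 33) = -2879*(-1/517) + 0**2/(-35) = 2879/517 + 0*(-1/35) = 2879/517 + 0 = 2879/517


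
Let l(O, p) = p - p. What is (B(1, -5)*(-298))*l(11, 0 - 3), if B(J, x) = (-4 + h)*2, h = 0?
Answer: 0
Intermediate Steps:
l(O, p) = 0
B(J, x) = -8 (B(J, x) = (-4 + 0)*2 = -4*2 = -8)
(B(1, -5)*(-298))*l(11, 0 - 3) = -8*(-298)*0 = 2384*0 = 0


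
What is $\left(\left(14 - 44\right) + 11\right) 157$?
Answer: $-2983$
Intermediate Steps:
$\left(\left(14 - 44\right) + 11\right) 157 = \left(-30 + 11\right) 157 = \left(-19\right) 157 = -2983$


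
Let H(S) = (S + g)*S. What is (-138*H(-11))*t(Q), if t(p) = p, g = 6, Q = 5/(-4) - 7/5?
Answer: 40227/2 ≈ 20114.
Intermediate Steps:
Q = -53/20 (Q = 5*(-¼) - 7*⅕ = -5/4 - 7/5 = -53/20 ≈ -2.6500)
H(S) = S*(6 + S) (H(S) = (S + 6)*S = (6 + S)*S = S*(6 + S))
(-138*H(-11))*t(Q) = -(-1518)*(6 - 11)*(-53/20) = -(-1518)*(-5)*(-53/20) = -138*55*(-53/20) = -7590*(-53/20) = 40227/2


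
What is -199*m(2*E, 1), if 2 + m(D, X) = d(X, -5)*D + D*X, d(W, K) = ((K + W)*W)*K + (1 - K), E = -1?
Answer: 11144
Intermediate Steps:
d(W, K) = 1 - K + K*W*(K + W) (d(W, K) = (W*(K + W))*K + (1 - K) = K*W*(K + W) + (1 - K) = 1 - K + K*W*(K + W))
m(D, X) = -2 + D*X + D*(6 - 5*X² + 25*X) (m(D, X) = -2 + ((1 - 1*(-5) - 5*X² + X*(-5)²)*D + D*X) = -2 + ((1 + 5 - 5*X² + X*25)*D + D*X) = -2 + ((1 + 5 - 5*X² + 25*X)*D + D*X) = -2 + ((6 - 5*X² + 25*X)*D + D*X) = -2 + (D*(6 - 5*X² + 25*X) + D*X) = -2 + (D*X + D*(6 - 5*X² + 25*X)) = -2 + D*X + D*(6 - 5*X² + 25*X))
-199*m(2*E, 1) = -199*(-2 + (2*(-1))*1 + (2*(-1))*(6 - 5*1² + 25*1)) = -199*(-2 - 2*1 - 2*(6 - 5*1 + 25)) = -199*(-2 - 2 - 2*(6 - 5 + 25)) = -199*(-2 - 2 - 2*26) = -199*(-2 - 2 - 52) = -199*(-56) = 11144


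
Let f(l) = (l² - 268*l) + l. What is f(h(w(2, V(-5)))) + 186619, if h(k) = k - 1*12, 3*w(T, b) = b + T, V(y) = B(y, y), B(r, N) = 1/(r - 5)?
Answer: 170804791/900 ≈ 1.8978e+5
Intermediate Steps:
B(r, N) = 1/(-5 + r)
V(y) = 1/(-5 + y)
w(T, b) = T/3 + b/3 (w(T, b) = (b + T)/3 = (T + b)/3 = T/3 + b/3)
h(k) = -12 + k (h(k) = k - 12 = -12 + k)
f(l) = l² - 267*l
f(h(w(2, V(-5)))) + 186619 = (-12 + ((⅓)*2 + 1/(3*(-5 - 5))))*(-267 + (-12 + ((⅓)*2 + 1/(3*(-5 - 5))))) + 186619 = (-12 + (⅔ + (⅓)/(-10)))*(-267 + (-12 + (⅔ + (⅓)/(-10)))) + 186619 = (-12 + (⅔ + (⅓)*(-⅒)))*(-267 + (-12 + (⅔ + (⅓)*(-⅒)))) + 186619 = (-12 + (⅔ - 1/30))*(-267 + (-12 + (⅔ - 1/30))) + 186619 = (-12 + 19/30)*(-267 + (-12 + 19/30)) + 186619 = -341*(-267 - 341/30)/30 + 186619 = -341/30*(-8351/30) + 186619 = 2847691/900 + 186619 = 170804791/900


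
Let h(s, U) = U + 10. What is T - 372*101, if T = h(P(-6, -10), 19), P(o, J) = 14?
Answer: -37543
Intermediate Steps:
h(s, U) = 10 + U
T = 29 (T = 10 + 19 = 29)
T - 372*101 = 29 - 372*101 = 29 - 37572 = -37543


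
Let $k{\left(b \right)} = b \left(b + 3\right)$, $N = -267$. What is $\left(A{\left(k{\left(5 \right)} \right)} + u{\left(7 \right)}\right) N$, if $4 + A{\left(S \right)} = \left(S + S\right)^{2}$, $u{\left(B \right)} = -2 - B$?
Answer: $-1705329$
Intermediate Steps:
$k{\left(b \right)} = b \left(3 + b\right)$
$A{\left(S \right)} = -4 + 4 S^{2}$ ($A{\left(S \right)} = -4 + \left(S + S\right)^{2} = -4 + \left(2 S\right)^{2} = -4 + 4 S^{2}$)
$\left(A{\left(k{\left(5 \right)} \right)} + u{\left(7 \right)}\right) N = \left(\left(-4 + 4 \left(5 \left(3 + 5\right)\right)^{2}\right) - 9\right) \left(-267\right) = \left(\left(-4 + 4 \left(5 \cdot 8\right)^{2}\right) - 9\right) \left(-267\right) = \left(\left(-4 + 4 \cdot 40^{2}\right) - 9\right) \left(-267\right) = \left(\left(-4 + 4 \cdot 1600\right) - 9\right) \left(-267\right) = \left(\left(-4 + 6400\right) - 9\right) \left(-267\right) = \left(6396 - 9\right) \left(-267\right) = 6387 \left(-267\right) = -1705329$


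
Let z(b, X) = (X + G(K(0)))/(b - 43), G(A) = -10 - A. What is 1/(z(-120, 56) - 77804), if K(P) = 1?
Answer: -163/12682097 ≈ -1.2853e-5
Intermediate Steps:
z(b, X) = (-11 + X)/(-43 + b) (z(b, X) = (X + (-10 - 1*1))/(b - 43) = (X + (-10 - 1))/(-43 + b) = (X - 11)/(-43 + b) = (-11 + X)/(-43 + b))
1/(z(-120, 56) - 77804) = 1/((-11 + 56)/(-43 - 120) - 77804) = 1/(45/(-163) - 77804) = 1/(-1/163*45 - 77804) = 1/(-45/163 - 77804) = 1/(-12682097/163) = -163/12682097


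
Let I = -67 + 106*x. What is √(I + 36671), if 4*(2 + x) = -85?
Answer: √136558/2 ≈ 184.77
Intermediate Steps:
x = -93/4 (x = -2 + (¼)*(-85) = -2 - 85/4 = -93/4 ≈ -23.250)
I = -5063/2 (I = -67 + 106*(-93/4) = -67 - 4929/2 = -5063/2 ≈ -2531.5)
√(I + 36671) = √(-5063/2 + 36671) = √(68279/2) = √136558/2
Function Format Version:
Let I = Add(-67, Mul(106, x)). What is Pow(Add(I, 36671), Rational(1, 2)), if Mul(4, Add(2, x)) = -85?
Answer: Mul(Rational(1, 2), Pow(136558, Rational(1, 2))) ≈ 184.77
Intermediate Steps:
x = Rational(-93, 4) (x = Add(-2, Mul(Rational(1, 4), -85)) = Add(-2, Rational(-85, 4)) = Rational(-93, 4) ≈ -23.250)
I = Rational(-5063, 2) (I = Add(-67, Mul(106, Rational(-93, 4))) = Add(-67, Rational(-4929, 2)) = Rational(-5063, 2) ≈ -2531.5)
Pow(Add(I, 36671), Rational(1, 2)) = Pow(Add(Rational(-5063, 2), 36671), Rational(1, 2)) = Pow(Rational(68279, 2), Rational(1, 2)) = Mul(Rational(1, 2), Pow(136558, Rational(1, 2)))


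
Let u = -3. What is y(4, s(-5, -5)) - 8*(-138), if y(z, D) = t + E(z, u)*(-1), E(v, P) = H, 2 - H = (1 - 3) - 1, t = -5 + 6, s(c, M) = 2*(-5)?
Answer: 1100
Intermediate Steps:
s(c, M) = -10
t = 1
H = 5 (H = 2 - ((1 - 3) - 1) = 2 - (-2 - 1) = 2 - 1*(-3) = 2 + 3 = 5)
E(v, P) = 5
y(z, D) = -4 (y(z, D) = 1 + 5*(-1) = 1 - 5 = -4)
y(4, s(-5, -5)) - 8*(-138) = -4 - 8*(-138) = -4 + 1104 = 1100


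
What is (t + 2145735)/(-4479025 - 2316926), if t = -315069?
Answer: -610222/2265317 ≈ -0.26938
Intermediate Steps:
(t + 2145735)/(-4479025 - 2316926) = (-315069 + 2145735)/(-4479025 - 2316926) = 1830666/(-6795951) = 1830666*(-1/6795951) = -610222/2265317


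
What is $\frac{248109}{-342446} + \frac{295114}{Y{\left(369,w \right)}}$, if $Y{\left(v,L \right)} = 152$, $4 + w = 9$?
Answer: $\frac{25255724069}{13012948} \approx 1940.8$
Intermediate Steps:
$w = 5$ ($w = -4 + 9 = 5$)
$\frac{248109}{-342446} + \frac{295114}{Y{\left(369,w \right)}} = \frac{248109}{-342446} + \frac{295114}{152} = 248109 \left(- \frac{1}{342446}\right) + 295114 \cdot \frac{1}{152} = - \frac{248109}{342446} + \frac{147557}{76} = \frac{25255724069}{13012948}$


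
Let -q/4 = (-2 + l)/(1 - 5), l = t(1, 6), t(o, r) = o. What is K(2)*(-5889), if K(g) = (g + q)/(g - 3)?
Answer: 5889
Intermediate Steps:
l = 1
q = -1 (q = -4*(-2 + 1)/(1 - 5) = -(-4)/(-4) = -(-4)*(-1)/4 = -4*1/4 = -1)
K(g) = (-1 + g)/(-3 + g) (K(g) = (g - 1)/(g - 3) = (-1 + g)/(-3 + g))
K(2)*(-5889) = ((-1 + 2)/(-3 + 2))*(-5889) = (1/(-1))*(-5889) = -1*1*(-5889) = -1*(-5889) = 5889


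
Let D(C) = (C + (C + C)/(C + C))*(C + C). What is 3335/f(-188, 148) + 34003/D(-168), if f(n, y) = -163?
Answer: -181591031/9146256 ≈ -19.854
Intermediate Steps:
D(C) = 2*C*(1 + C) (D(C) = (C + (2*C)/((2*C)))*(2*C) = (C + (2*C)*(1/(2*C)))*(2*C) = (C + 1)*(2*C) = (1 + C)*(2*C) = 2*C*(1 + C))
3335/f(-188, 148) + 34003/D(-168) = 3335/(-163) + 34003/((2*(-168)*(1 - 168))) = 3335*(-1/163) + 34003/((2*(-168)*(-167))) = -3335/163 + 34003/56112 = -181591031/9146256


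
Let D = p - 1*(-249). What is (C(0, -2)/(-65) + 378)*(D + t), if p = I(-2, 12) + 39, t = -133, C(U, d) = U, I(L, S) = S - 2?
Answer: 62370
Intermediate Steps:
I(L, S) = -2 + S
p = 49 (p = (-2 + 12) + 39 = 10 + 39 = 49)
D = 298 (D = 49 - 1*(-249) = 49 + 249 = 298)
(C(0, -2)/(-65) + 378)*(D + t) = (0/(-65) + 378)*(298 - 133) = (0*(-1/65) + 378)*165 = (0 + 378)*165 = 378*165 = 62370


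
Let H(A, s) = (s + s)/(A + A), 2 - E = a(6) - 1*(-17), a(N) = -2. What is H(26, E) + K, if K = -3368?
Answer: -6737/2 ≈ -3368.5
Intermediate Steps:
E = -13 (E = 2 - (-2 - 1*(-17)) = 2 - (-2 + 17) = 2 - 1*15 = 2 - 15 = -13)
H(A, s) = s/A (H(A, s) = (2*s)/((2*A)) = (2*s)*(1/(2*A)) = s/A)
H(26, E) + K = -13/26 - 3368 = -13*1/26 - 3368 = -½ - 3368 = -6737/2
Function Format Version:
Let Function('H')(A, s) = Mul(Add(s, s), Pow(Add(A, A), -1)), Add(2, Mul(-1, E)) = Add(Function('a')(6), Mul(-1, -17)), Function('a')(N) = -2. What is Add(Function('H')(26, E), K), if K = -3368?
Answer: Rational(-6737, 2) ≈ -3368.5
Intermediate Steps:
E = -13 (E = Add(2, Mul(-1, Add(-2, Mul(-1, -17)))) = Add(2, Mul(-1, Add(-2, 17))) = Add(2, Mul(-1, 15)) = Add(2, -15) = -13)
Function('H')(A, s) = Mul(s, Pow(A, -1)) (Function('H')(A, s) = Mul(Mul(2, s), Pow(Mul(2, A), -1)) = Mul(Mul(2, s), Mul(Rational(1, 2), Pow(A, -1))) = Mul(s, Pow(A, -1)))
Add(Function('H')(26, E), K) = Add(Mul(-13, Pow(26, -1)), -3368) = Add(Mul(-13, Rational(1, 26)), -3368) = Add(Rational(-1, 2), -3368) = Rational(-6737, 2)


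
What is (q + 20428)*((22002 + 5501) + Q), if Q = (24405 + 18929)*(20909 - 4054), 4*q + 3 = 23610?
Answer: 76927322306287/4 ≈ 1.9232e+13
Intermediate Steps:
q = 23607/4 (q = -¾ + (¼)*23610 = -¾ + 11805/2 = 23607/4 ≈ 5901.8)
Q = 730394570 (Q = 43334*16855 = 730394570)
(q + 20428)*((22002 + 5501) + Q) = (23607/4 + 20428)*((22002 + 5501) + 730394570) = 105319*(27503 + 730394570)/4 = (105319/4)*730422073 = 76927322306287/4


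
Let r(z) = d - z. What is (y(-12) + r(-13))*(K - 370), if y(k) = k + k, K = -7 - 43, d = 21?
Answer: -4200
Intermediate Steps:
K = -50
y(k) = 2*k
r(z) = 21 - z
(y(-12) + r(-13))*(K - 370) = (2*(-12) + (21 - 1*(-13)))*(-50 - 370) = (-24 + (21 + 13))*(-420) = (-24 + 34)*(-420) = 10*(-420) = -4200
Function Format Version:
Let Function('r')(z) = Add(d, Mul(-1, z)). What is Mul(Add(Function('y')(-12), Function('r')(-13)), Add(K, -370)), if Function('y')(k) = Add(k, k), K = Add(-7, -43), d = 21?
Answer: -4200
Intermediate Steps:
K = -50
Function('y')(k) = Mul(2, k)
Function('r')(z) = Add(21, Mul(-1, z))
Mul(Add(Function('y')(-12), Function('r')(-13)), Add(K, -370)) = Mul(Add(Mul(2, -12), Add(21, Mul(-1, -13))), Add(-50, -370)) = Mul(Add(-24, Add(21, 13)), -420) = Mul(Add(-24, 34), -420) = Mul(10, -420) = -4200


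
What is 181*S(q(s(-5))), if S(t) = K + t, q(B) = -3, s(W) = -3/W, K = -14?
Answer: -3077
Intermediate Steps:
S(t) = -14 + t
181*S(q(s(-5))) = 181*(-14 - 3) = 181*(-17) = -3077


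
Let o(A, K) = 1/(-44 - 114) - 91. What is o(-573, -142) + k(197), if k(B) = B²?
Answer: 6117443/158 ≈ 38718.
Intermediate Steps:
o(A, K) = -14379/158 (o(A, K) = 1/(-158) - 91 = -1/158 - 91 = -14379/158)
o(-573, -142) + k(197) = -14379/158 + 197² = -14379/158 + 38809 = 6117443/158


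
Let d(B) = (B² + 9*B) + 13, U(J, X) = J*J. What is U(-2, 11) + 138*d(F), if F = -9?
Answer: 1798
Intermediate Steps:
U(J, X) = J²
d(B) = 13 + B² + 9*B
U(-2, 11) + 138*d(F) = (-2)² + 138*(13 + (-9)² + 9*(-9)) = 4 + 138*(13 + 81 - 81) = 4 + 138*13 = 4 + 1794 = 1798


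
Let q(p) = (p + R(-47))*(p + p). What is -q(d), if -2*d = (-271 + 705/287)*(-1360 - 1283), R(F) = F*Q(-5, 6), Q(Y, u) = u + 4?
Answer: -20774586263857248/82369 ≈ -2.5221e+11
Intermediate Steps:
Q(Y, u) = 4 + u
R(F) = 10*F (R(F) = F*(4 + 6) = F*10 = 10*F)
d = -101850648/287 (d = -(-271 + 705/287)*(-1360 - 1283)/2 = -(-271 + 705*(1/287))*(-2643)/2 = -(-271 + 705/287)*(-2643)/2 = -(-38536)*(-2643)/287 = -½*203701296/287 = -101850648/287 ≈ -3.5488e+5)
q(p) = 2*p*(-470 + p) (q(p) = (p + 10*(-47))*(p + p) = (p - 470)*(2*p) = (-470 + p)*(2*p) = 2*p*(-470 + p))
-q(d) = -2*(-101850648)*(-470 - 101850648/287)/287 = -2*(-101850648)*(-101985538)/(287*287) = -1*20774586263857248/82369 = -20774586263857248/82369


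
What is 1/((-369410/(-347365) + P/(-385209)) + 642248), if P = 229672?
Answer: 26761624857/17187612545167018 ≈ 1.5570e-6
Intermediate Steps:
1/((-369410/(-347365) + P/(-385209)) + 642248) = 1/((-369410/(-347365) + 229672/(-385209)) + 642248) = 1/((-369410*(-1/347365) + 229672*(-1/385209)) + 642248) = 1/((73882/69473 - 229672/385209) + 642248) = 1/(12504008482/26761624857 + 642248) = 1/(17187612545167018/26761624857) = 26761624857/17187612545167018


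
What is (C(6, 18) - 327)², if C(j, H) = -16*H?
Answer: 378225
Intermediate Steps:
(C(6, 18) - 327)² = (-16*18 - 327)² = (-288 - 327)² = (-615)² = 378225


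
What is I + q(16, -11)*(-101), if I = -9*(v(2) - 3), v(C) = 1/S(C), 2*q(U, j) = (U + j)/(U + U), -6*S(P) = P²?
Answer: 2087/64 ≈ 32.609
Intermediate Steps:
S(P) = -P²/6
q(U, j) = (U + j)/(4*U) (q(U, j) = ((U + j)/(U + U))/2 = ((U + j)/((2*U)))/2 = ((U + j)*(1/(2*U)))/2 = ((U + j)/(2*U))/2 = (U + j)/(4*U))
v(C) = -6/C² (v(C) = 1/(-C²/6) = -6/C²)
I = 81/2 (I = -9*(-6/2² - 3) = -9*(-6*¼ - 3) = -9*(-3/2 - 3) = -9*(-9/2) = 81/2 ≈ 40.500)
I + q(16, -11)*(-101) = 81/2 + ((¼)*(16 - 11)/16)*(-101) = 81/2 + ((¼)*(1/16)*5)*(-101) = 81/2 + (5/64)*(-101) = 81/2 - 505/64 = 2087/64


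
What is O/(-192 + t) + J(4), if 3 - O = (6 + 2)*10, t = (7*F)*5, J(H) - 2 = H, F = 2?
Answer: 809/122 ≈ 6.6311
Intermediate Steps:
J(H) = 2 + H
t = 70 (t = (7*2)*5 = 14*5 = 70)
O = -77 (O = 3 - (6 + 2)*10 = 3 - 8*10 = 3 - 1*80 = 3 - 80 = -77)
O/(-192 + t) + J(4) = -77/(-192 + 70) + (2 + 4) = -77/(-122) + 6 = -1/122*(-77) + 6 = 77/122 + 6 = 809/122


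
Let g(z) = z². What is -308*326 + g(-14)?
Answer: -100212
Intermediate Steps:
-308*326 + g(-14) = -308*326 + (-14)² = -100408 + 196 = -100212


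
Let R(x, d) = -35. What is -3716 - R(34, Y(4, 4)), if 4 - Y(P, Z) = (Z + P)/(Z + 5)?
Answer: -3681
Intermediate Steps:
Y(P, Z) = 4 - (P + Z)/(5 + Z) (Y(P, Z) = 4 - (Z + P)/(Z + 5) = 4 - (P + Z)/(5 + Z))
-3716 - R(34, Y(4, 4)) = -3716 - 1*(-35) = -3716 + 35 = -3681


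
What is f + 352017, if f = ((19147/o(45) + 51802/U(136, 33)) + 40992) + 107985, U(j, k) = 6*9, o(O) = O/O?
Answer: 14069708/27 ≈ 5.2110e+5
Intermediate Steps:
o(O) = 1
U(j, k) = 54
f = 4565249/27 (f = ((19147/1 + 51802/54) + 40992) + 107985 = ((19147*1 + 51802*(1/54)) + 40992) + 107985 = ((19147 + 25901/27) + 40992) + 107985 = (542870/27 + 40992) + 107985 = 1649654/27 + 107985 = 4565249/27 ≈ 1.6908e+5)
f + 352017 = 4565249/27 + 352017 = 14069708/27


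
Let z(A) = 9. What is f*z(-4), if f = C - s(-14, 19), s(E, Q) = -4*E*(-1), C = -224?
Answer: -1512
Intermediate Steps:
s(E, Q) = 4*E
f = -168 (f = -224 - 4*(-14) = -224 - 1*(-56) = -224 + 56 = -168)
f*z(-4) = -168*9 = -1512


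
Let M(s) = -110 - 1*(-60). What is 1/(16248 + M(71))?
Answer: 1/16198 ≈ 6.1736e-5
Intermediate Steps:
M(s) = -50 (M(s) = -110 + 60 = -50)
1/(16248 + M(71)) = 1/(16248 - 50) = 1/16198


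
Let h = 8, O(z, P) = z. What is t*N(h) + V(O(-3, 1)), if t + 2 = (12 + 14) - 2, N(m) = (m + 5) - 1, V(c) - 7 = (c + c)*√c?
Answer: 271 - 6*I*√3 ≈ 271.0 - 10.392*I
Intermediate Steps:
V(c) = 7 + 2*c^(3/2) (V(c) = 7 + (c + c)*√c = 7 + (2*c)*√c = 7 + 2*c^(3/2))
N(m) = 4 + m (N(m) = (5 + m) - 1 = 4 + m)
t = 22 (t = -2 + ((12 + 14) - 2) = -2 + (26 - 2) = -2 + 24 = 22)
t*N(h) + V(O(-3, 1)) = 22*(4 + 8) + (7 + 2*(-3)^(3/2)) = 22*12 + (7 + 2*(-3*I*√3)) = 264 + (7 - 6*I*√3) = 271 - 6*I*√3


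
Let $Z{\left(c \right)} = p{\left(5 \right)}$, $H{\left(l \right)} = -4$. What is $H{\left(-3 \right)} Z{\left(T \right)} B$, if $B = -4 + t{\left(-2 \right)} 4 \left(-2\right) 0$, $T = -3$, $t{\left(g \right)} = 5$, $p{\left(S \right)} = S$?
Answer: $80$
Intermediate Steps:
$Z{\left(c \right)} = 5$
$B = -4$ ($B = -4 + 5 \cdot 4 \left(-2\right) 0 = -4 + 20 \left(-2\right) 0 = -4 - 0 = -4 + 0 = -4$)
$H{\left(-3 \right)} Z{\left(T \right)} B = \left(-4\right) 5 \left(-4\right) = \left(-20\right) \left(-4\right) = 80$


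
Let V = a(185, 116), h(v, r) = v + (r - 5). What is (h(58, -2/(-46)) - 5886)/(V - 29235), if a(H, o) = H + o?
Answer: 67079/332741 ≈ 0.20160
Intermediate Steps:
h(v, r) = -5 + r + v (h(v, r) = v + (-5 + r) = -5 + r + v)
V = 301 (V = 185 + 116 = 301)
(h(58, -2/(-46)) - 5886)/(V - 29235) = ((-5 - 2/(-46) + 58) - 5886)/(301 - 29235) = ((-5 - 2*(-1/46) + 58) - 5886)/(-28934) = ((-5 + 1/23 + 58) - 5886)*(-1/28934) = (1220/23 - 5886)*(-1/28934) = -134158/23*(-1/28934) = 67079/332741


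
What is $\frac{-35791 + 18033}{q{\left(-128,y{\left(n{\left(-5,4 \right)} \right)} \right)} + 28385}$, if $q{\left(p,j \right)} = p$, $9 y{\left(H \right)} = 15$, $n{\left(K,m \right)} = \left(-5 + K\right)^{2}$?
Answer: $- \frac{17758}{28257} \approx -0.62845$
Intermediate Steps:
$y{\left(H \right)} = \frac{5}{3}$ ($y{\left(H \right)} = \frac{1}{9} \cdot 15 = \frac{5}{3}$)
$\frac{-35791 + 18033}{q{\left(-128,y{\left(n{\left(-5,4 \right)} \right)} \right)} + 28385} = \frac{-35791 + 18033}{-128 + 28385} = - \frac{17758}{28257}$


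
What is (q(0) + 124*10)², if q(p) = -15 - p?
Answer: 1500625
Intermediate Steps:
(q(0) + 124*10)² = ((-15 - 1*0) + 124*10)² = ((-15 + 0) + 1240)² = (-15 + 1240)² = 1225² = 1500625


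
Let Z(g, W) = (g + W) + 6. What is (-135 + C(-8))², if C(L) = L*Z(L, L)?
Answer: 3025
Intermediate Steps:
Z(g, W) = 6 + W + g (Z(g, W) = (W + g) + 6 = 6 + W + g)
C(L) = L*(6 + 2*L) (C(L) = L*(6 + L + L) = L*(6 + 2*L))
(-135 + C(-8))² = (-135 + 2*(-8)*(3 - 8))² = (-135 + 2*(-8)*(-5))² = (-135 + 80)² = (-55)² = 3025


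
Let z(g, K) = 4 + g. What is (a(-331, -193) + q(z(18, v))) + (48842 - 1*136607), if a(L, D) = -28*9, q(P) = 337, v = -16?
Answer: -87680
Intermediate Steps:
a(L, D) = -252
(a(-331, -193) + q(z(18, v))) + (48842 - 1*136607) = (-252 + 337) + (48842 - 1*136607) = 85 + (48842 - 136607) = 85 - 87765 = -87680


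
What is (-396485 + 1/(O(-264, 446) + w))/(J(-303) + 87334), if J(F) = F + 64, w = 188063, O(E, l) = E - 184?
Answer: -74386533274/16340328425 ≈ -4.5523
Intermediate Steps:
O(E, l) = -184 + E
J(F) = 64 + F
(-396485 + 1/(O(-264, 446) + w))/(J(-303) + 87334) = (-396485 + 1/((-184 - 264) + 188063))/((64 - 303) + 87334) = (-396485 + 1/(-448 + 188063))/(-239 + 87334) = (-396485 + 1/187615)/87095 = (-396485 + 1/187615)*(1/87095) = -74386533274/187615*1/87095 = -74386533274/16340328425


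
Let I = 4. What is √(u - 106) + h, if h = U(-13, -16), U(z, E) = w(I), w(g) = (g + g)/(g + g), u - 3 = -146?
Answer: 1 + I*√249 ≈ 1.0 + 15.78*I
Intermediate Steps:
u = -143 (u = 3 - 146 = -143)
w(g) = 1 (w(g) = (2*g)/((2*g)) = (2*g)*(1/(2*g)) = 1)
U(z, E) = 1
h = 1
√(u - 106) + h = √(-143 - 106) + 1 = √(-249) + 1 = I*√249 + 1 = 1 + I*√249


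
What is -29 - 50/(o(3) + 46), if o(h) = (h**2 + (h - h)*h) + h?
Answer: -866/29 ≈ -29.862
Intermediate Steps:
o(h) = h + h**2 (o(h) = (h**2 + 0*h) + h = (h**2 + 0) + h = h**2 + h = h + h**2)
-29 - 50/(o(3) + 46) = -29 - 50/(3*(1 + 3) + 46) = -29 - 50/(3*4 + 46) = -29 - 50/(12 + 46) = -29 - 50/58 = -29 - 50*1/58 = -29 - 25/29 = -866/29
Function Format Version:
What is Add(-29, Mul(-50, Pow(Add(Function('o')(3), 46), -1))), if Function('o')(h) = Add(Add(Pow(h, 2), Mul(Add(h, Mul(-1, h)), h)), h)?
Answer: Rational(-866, 29) ≈ -29.862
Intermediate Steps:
Function('o')(h) = Add(h, Pow(h, 2)) (Function('o')(h) = Add(Add(Pow(h, 2), Mul(0, h)), h) = Add(Add(Pow(h, 2), 0), h) = Add(Pow(h, 2), h) = Add(h, Pow(h, 2)))
Add(-29, Mul(-50, Pow(Add(Function('o')(3), 46), -1))) = Add(-29, Mul(-50, Pow(Add(Mul(3, Add(1, 3)), 46), -1))) = Add(-29, Mul(-50, Pow(Add(Mul(3, 4), 46), -1))) = Add(-29, Mul(-50, Pow(Add(12, 46), -1))) = Add(-29, Mul(-50, Pow(58, -1))) = Add(-29, Mul(-50, Rational(1, 58))) = Add(-29, Rational(-25, 29)) = Rational(-866, 29)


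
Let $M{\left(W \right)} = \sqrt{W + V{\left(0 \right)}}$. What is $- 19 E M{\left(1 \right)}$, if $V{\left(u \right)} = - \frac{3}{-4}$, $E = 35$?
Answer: $- \frac{665 \sqrt{7}}{2} \approx -879.71$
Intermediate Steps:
$V{\left(u \right)} = \frac{3}{4}$ ($V{\left(u \right)} = \left(-3\right) \left(- \frac{1}{4}\right) = \frac{3}{4}$)
$M{\left(W \right)} = \sqrt{\frac{3}{4} + W}$ ($M{\left(W \right)} = \sqrt{W + \frac{3}{4}} = \sqrt{\frac{3}{4} + W}$)
$- 19 E M{\left(1 \right)} = \left(-19\right) 35 \frac{\sqrt{3 + 4 \cdot 1}}{2} = - 665 \frac{\sqrt{3 + 4}}{2} = - 665 \frac{\sqrt{7}}{2} = - \frac{665 \sqrt{7}}{2}$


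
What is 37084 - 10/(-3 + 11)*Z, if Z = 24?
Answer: 37054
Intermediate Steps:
37084 - 10/(-3 + 11)*Z = 37084 - 10/(-3 + 11)*24 = 37084 - 10/8*24 = 37084 - (⅛)*10*24 = 37084 - 5*24/4 = 37084 - 1*30 = 37084 - 30 = 37054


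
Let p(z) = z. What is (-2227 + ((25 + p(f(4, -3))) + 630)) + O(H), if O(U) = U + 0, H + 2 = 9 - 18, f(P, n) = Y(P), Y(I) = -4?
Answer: -1587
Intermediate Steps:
f(P, n) = -4
H = -11 (H = -2 + (9 - 18) = -2 - 9 = -11)
O(U) = U
(-2227 + ((25 + p(f(4, -3))) + 630)) + O(H) = (-2227 + ((25 - 4) + 630)) - 11 = (-2227 + (21 + 630)) - 11 = (-2227 + 651) - 11 = -1576 - 11 = -1587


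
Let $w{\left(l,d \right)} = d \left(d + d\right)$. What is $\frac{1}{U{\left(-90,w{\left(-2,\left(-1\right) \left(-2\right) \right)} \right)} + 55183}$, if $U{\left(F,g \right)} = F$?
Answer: $\frac{1}{55093} \approx 1.8151 \cdot 10^{-5}$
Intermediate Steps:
$w{\left(l,d \right)} = 2 d^{2}$ ($w{\left(l,d \right)} = d 2 d = 2 d^{2}$)
$\frac{1}{U{\left(-90,w{\left(-2,\left(-1\right) \left(-2\right) \right)} \right)} + 55183} = \frac{1}{-90 + 55183} = \frac{1}{55093}$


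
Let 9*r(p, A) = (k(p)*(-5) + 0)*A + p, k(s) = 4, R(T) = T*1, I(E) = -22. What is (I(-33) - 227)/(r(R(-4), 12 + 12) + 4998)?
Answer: -2241/44498 ≈ -0.050362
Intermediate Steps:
R(T) = T
r(p, A) = -20*A/9 + p/9 (r(p, A) = ((4*(-5) + 0)*A + p)/9 = ((-20 + 0)*A + p)/9 = (-20*A + p)/9 = (p - 20*A)/9 = -20*A/9 + p/9)
(I(-33) - 227)/(r(R(-4), 12 + 12) + 4998) = (-22 - 227)/((-20*(12 + 12)/9 + (1/9)*(-4)) + 4998) = -249/((-20/9*24 - 4/9) + 4998) = -249/((-160/3 - 4/9) + 4998) = -249/(-484/9 + 4998) = -249/44498/9 = -249*9/44498 = -2241/44498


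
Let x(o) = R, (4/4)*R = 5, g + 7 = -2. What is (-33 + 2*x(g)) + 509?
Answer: 486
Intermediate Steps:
g = -9 (g = -7 - 2 = -9)
R = 5
x(o) = 5
(-33 + 2*x(g)) + 509 = (-33 + 2*5) + 509 = (-33 + 10) + 509 = -23 + 509 = 486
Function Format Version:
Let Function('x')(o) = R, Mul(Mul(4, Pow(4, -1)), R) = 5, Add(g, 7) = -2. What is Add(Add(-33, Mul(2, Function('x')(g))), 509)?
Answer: 486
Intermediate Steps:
g = -9 (g = Add(-7, -2) = -9)
R = 5
Function('x')(o) = 5
Add(Add(-33, Mul(2, Function('x')(g))), 509) = Add(Add(-33, Mul(2, 5)), 509) = Add(Add(-33, 10), 509) = Add(-23, 509) = 486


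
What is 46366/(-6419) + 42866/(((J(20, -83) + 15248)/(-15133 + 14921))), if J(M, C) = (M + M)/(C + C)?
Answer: -1225084785852/2030913829 ≈ -603.22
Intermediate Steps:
J(M, C) = M/C (J(M, C) = (2*M)/((2*C)) = (2*M)*(1/(2*C)) = M/C)
46366/(-6419) + 42866/(((J(20, -83) + 15248)/(-15133 + 14921))) = 46366/(-6419) + 42866/(((20/(-83) + 15248)/(-15133 + 14921))) = 46366*(-1/6419) + 42866/(((20*(-1/83) + 15248)/(-212))) = -46366/6419 + 42866/(((-20/83 + 15248)*(-1/212))) = -46366/6419 + 42866/(((1265564/83)*(-1/212))) = -46366/6419 + 42866/(-316391/4399) = -46366/6419 + 42866*(-4399/316391) = -46366/6419 - 188567534/316391 = -1225084785852/2030913829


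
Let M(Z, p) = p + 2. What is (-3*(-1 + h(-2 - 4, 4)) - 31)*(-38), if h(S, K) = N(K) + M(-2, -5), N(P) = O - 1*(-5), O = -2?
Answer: 1064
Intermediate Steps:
M(Z, p) = 2 + p
N(P) = 3 (N(P) = -2 - 1*(-5) = -2 + 5 = 3)
h(S, K) = 0 (h(S, K) = 3 + (2 - 5) = 3 - 3 = 0)
(-3*(-1 + h(-2 - 4, 4)) - 31)*(-38) = (-3*(-1 + 0) - 31)*(-38) = (-3*(-1) - 31)*(-38) = (3 - 31)*(-38) = -28*(-38) = 1064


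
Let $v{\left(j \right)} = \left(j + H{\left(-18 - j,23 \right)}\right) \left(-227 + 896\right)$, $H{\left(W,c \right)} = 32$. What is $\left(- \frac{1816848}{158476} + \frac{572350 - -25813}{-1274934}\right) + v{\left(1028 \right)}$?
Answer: $\frac{35819200429992535}{50511610146} \approx 7.0913 \cdot 10^{5}$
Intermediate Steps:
$v{\left(j \right)} = 21408 + 669 j$ ($v{\left(j \right)} = \left(j + 32\right) \left(-227 + 896\right) = \left(32 + j\right) 669 = 21408 + 669 j$)
$\left(- \frac{1816848}{158476} + \frac{572350 - -25813}{-1274934}\right) + v{\left(1028 \right)} = \left(- \frac{1816848}{158476} + \frac{572350 - -25813}{-1274934}\right) + \left(21408 + 669 \cdot 1028\right) = \left(\left(-1816848\right) \frac{1}{158476} + \left(572350 + 25813\right) \left(- \frac{1}{1274934}\right)\right) + \left(21408 + 687732\right) = \left(- \frac{454212}{39619} + 598163 \left(- \frac{1}{1274934}\right)\right) + 709140 = \left(- \frac{454212}{39619} - \frac{598163}{1274934}\right) + 709140 = - \frac{602788941905}{50511610146} + 709140 = \frac{35819200429992535}{50511610146}$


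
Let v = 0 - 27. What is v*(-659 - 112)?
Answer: 20817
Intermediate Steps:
v = -27
v*(-659 - 112) = -27*(-659 - 112) = -27*(-771) = 20817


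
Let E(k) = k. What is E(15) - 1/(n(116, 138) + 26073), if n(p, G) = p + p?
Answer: 394574/26305 ≈ 15.000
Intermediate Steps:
n(p, G) = 2*p
E(15) - 1/(n(116, 138) + 26073) = 15 - 1/(2*116 + 26073) = 15 - 1/(232 + 26073) = 15 - 1/26305 = 394574/26305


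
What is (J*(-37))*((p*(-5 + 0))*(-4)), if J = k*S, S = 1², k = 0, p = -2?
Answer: 0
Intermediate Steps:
S = 1
J = 0 (J = 0*1 = 0)
(J*(-37))*((p*(-5 + 0))*(-4)) = (0*(-37))*(-2*(-5 + 0)*(-4)) = 0*(-2*(-5)*(-4)) = 0*(10*(-4)) = 0*(-40) = 0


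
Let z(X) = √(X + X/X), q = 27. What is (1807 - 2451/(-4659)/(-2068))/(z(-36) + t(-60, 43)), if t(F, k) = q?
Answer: 156690925497/2453665456 - 5803367611*I*√35/2453665456 ≈ 63.86 - 13.993*I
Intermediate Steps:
t(F, k) = 27
z(X) = √(1 + X) (z(X) = √(X + 1) = √(1 + X))
(1807 - 2451/(-4659)/(-2068))/(z(-36) + t(-60, 43)) = (1807 - 2451/(-4659)/(-2068))/(√(1 - 36) + 27) = (1807 - 2451*(-1/4659)*(-1/2068))/(√(-35) + 27) = (1807 + (817/1553)*(-1/2068))/(I*√35 + 27) = (1807 - 817/3211604)/(27 + I*√35) = 5803367611/(3211604*(27 + I*√35))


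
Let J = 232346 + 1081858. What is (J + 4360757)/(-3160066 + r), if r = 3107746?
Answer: -5674961/52320 ≈ -108.47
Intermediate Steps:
J = 1314204
(J + 4360757)/(-3160066 + r) = (1314204 + 4360757)/(-3160066 + 3107746) = 5674961/(-52320) = 5674961*(-1/52320) = -5674961/52320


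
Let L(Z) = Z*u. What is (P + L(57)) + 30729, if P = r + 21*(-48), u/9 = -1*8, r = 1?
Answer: 25618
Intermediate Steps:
u = -72 (u = 9*(-1*8) = 9*(-8) = -72)
P = -1007 (P = 1 + 21*(-48) = 1 - 1008 = -1007)
L(Z) = -72*Z (L(Z) = Z*(-72) = -72*Z)
(P + L(57)) + 30729 = (-1007 - 72*57) + 30729 = (-1007 - 4104) + 30729 = -5111 + 30729 = 25618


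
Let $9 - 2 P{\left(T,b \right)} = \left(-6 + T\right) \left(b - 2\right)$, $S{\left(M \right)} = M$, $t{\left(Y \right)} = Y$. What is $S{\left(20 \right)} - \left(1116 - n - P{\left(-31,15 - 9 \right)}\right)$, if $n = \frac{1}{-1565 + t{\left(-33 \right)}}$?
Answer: $- \frac{812983}{799} \approx -1017.5$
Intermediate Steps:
$n = - \frac{1}{1598}$ ($n = \frac{1}{-1565 - 33} = \frac{1}{-1598} = - \frac{1}{1598} \approx -0.00062578$)
$P{\left(T,b \right)} = \frac{9}{2} - \frac{\left(-6 + T\right) \left(-2 + b\right)}{2}$ ($P{\left(T,b \right)} = \frac{9}{2} - \frac{\left(-6 + T\right) \left(b - 2\right)}{2} = \frac{9}{2} - \frac{\left(-6 + T\right) \left(-2 + b\right)}{2}$)
$S{\left(20 \right)} - \left(1116 - n - P{\left(-31,15 - 9 \right)}\right) = 20 - \left(\frac{917652}{799} - \frac{37 \left(15 - 9\right)}{2}\right) = 20 - \frac{828963}{799} = - \frac{812983}{799}$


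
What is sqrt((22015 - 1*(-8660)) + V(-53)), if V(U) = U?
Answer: sqrt(30622) ≈ 174.99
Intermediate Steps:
sqrt((22015 - 1*(-8660)) + V(-53)) = sqrt((22015 - 1*(-8660)) - 53) = sqrt((22015 + 8660) - 53) = sqrt(30675 - 53) = sqrt(30622)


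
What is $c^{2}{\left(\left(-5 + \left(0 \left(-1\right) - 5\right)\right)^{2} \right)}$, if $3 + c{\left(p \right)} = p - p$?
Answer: $9$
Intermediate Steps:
$c{\left(p \right)} = -3$ ($c{\left(p \right)} = -3 + \left(p - p\right) = -3 + 0 = -3$)
$c^{2}{\left(\left(-5 + \left(0 \left(-1\right) - 5\right)\right)^{2} \right)} = \left(-3\right)^{2} = 9$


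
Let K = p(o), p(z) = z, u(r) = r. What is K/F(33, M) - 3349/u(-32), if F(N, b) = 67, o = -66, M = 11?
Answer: 222271/2144 ≈ 103.67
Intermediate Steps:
K = -66
K/F(33, M) - 3349/u(-32) = -66/67 - 3349/(-32) = -66*1/67 - 3349*(-1/32) = -66/67 + 3349/32 = 222271/2144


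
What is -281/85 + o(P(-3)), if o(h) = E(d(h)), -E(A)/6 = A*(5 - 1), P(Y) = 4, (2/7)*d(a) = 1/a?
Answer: -2066/85 ≈ -24.306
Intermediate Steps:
d(a) = 7/(2*a)
E(A) = -24*A (E(A) = -6*A*(5 - 1) = -6*A*4 = -24*A)
o(h) = -84/h
-281/85 + o(P(-3)) = -281/85 - 84/4 = -281*1/85 - 84*1/4 = -281/85 - 21 = -2066/85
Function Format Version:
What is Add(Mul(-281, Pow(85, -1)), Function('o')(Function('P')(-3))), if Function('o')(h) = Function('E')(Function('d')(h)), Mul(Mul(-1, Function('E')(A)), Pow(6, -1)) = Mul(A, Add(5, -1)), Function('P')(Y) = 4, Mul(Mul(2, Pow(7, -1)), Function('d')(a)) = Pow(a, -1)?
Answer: Rational(-2066, 85) ≈ -24.306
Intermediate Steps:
Function('d')(a) = Mul(Rational(7, 2), Pow(a, -1))
Function('E')(A) = Mul(-24, A) (Function('E')(A) = Mul(-6, Mul(A, Add(5, -1))) = Mul(-6, Mul(A, 4)) = Mul(-6, Mul(4, A)) = Mul(-24, A))
Function('o')(h) = Mul(-84, Pow(h, -1)) (Function('o')(h) = Mul(-24, Mul(Rational(7, 2), Pow(h, -1))) = Mul(-84, Pow(h, -1)))
Add(Mul(-281, Pow(85, -1)), Function('o')(Function('P')(-3))) = Add(Mul(-281, Pow(85, -1)), Mul(-84, Pow(4, -1))) = Add(Mul(-281, Rational(1, 85)), Mul(-84, Rational(1, 4))) = Add(Rational(-281, 85), -21) = Rational(-2066, 85)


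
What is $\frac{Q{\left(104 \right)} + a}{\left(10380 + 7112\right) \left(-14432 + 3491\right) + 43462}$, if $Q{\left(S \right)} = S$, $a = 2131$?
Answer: $- \frac{447}{38267302} \approx -1.1681 \cdot 10^{-5}$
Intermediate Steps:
$\frac{Q{\left(104 \right)} + a}{\left(10380 + 7112\right) \left(-14432 + 3491\right) + 43462} = \frac{104 + 2131}{\left(10380 + 7112\right) \left(-14432 + 3491\right) + 43462} = \frac{2235}{17492 \left(-10941\right) + 43462} = \frac{2235}{-191379972 + 43462} = \frac{2235}{-191336510} = 2235 \left(- \frac{1}{191336510}\right) = - \frac{447}{38267302}$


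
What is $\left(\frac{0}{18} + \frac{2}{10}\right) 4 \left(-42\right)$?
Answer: $- \frac{168}{5} \approx -33.6$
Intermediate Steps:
$\left(\frac{0}{18} + \frac{2}{10}\right) 4 \left(-42\right) = \left(0 \cdot \frac{1}{18} + 2 \cdot \frac{1}{10}\right) 4 \left(-42\right) = \left(0 + \frac{1}{5}\right) 4 \left(-42\right) = \frac{1}{5} \cdot 4 \left(-42\right) = \frac{4}{5} \left(-42\right) = - \frac{168}{5}$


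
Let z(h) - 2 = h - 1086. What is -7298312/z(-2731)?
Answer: 1042616/545 ≈ 1913.1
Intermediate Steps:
z(h) = -1084 + h (z(h) = 2 + (h - 1086) = 2 + (-1086 + h) = -1084 + h)
-7298312/z(-2731) = -7298312/(-1084 - 2731) = -7298312/(-3815) = -7298312*(-1/3815) = 1042616/545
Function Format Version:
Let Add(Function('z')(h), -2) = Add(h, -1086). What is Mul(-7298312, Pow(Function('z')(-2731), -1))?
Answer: Rational(1042616, 545) ≈ 1913.1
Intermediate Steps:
Function('z')(h) = Add(-1084, h) (Function('z')(h) = Add(2, Add(h, -1086)) = Add(2, Add(-1086, h)) = Add(-1084, h))
Mul(-7298312, Pow(Function('z')(-2731), -1)) = Mul(-7298312, Pow(Add(-1084, -2731), -1)) = Mul(-7298312, Pow(-3815, -1)) = Mul(-7298312, Rational(-1, 3815)) = Rational(1042616, 545)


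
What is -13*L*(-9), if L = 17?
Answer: 1989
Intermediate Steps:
-13*L*(-9) = -13*17*(-9) = -221*(-9) = 1989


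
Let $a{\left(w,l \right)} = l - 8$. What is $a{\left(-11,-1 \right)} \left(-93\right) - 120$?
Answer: $717$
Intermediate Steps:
$a{\left(w,l \right)} = -8 + l$ ($a{\left(w,l \right)} = l - 8 = -8 + l$)
$a{\left(-11,-1 \right)} \left(-93\right) - 120 = \left(-8 - 1\right) \left(-93\right) - 120 = \left(-9\right) \left(-93\right) - 120 = 837 - 120 = 717$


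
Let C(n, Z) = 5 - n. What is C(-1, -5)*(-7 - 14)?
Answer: -126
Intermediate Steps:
C(-1, -5)*(-7 - 14) = (5 - 1*(-1))*(-7 - 14) = (5 + 1)*(-21) = 6*(-21) = -126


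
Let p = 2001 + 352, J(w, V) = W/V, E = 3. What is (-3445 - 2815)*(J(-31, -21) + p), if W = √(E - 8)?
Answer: -14729780 + 6260*I*√5/21 ≈ -1.473e+7 + 666.56*I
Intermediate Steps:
W = I*√5 (W = √(3 - 8) = √(-5) = I*√5 ≈ 2.2361*I)
J(w, V) = I*√5/V (J(w, V) = (I*√5)/V = I*√5/V)
p = 2353
(-3445 - 2815)*(J(-31, -21) + p) = (-3445 - 2815)*(I*√5/(-21) + 2353) = -6260*(I*√5*(-1/21) + 2353) = -6260*(-I*√5/21 + 2353) = -6260*(2353 - I*√5/21) = -14729780 + 6260*I*√5/21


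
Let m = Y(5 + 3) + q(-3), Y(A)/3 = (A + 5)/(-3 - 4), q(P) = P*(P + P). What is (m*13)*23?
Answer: 26013/7 ≈ 3716.1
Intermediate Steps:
q(P) = 2*P² (q(P) = P*(2*P) = 2*P²)
Y(A) = -15/7 - 3*A/7 (Y(A) = 3*((A + 5)/(-3 - 4)) = 3*((5 + A)/(-7)) = 3*((5 + A)*(-⅐)) = 3*(-5/7 - A/7) = -15/7 - 3*A/7)
m = 87/7 (m = (-15/7 - 3*(5 + 3)/7) + 2*(-3)² = (-15/7 - 3/7*8) + 2*9 = (-15/7 - 24/7) + 18 = -39/7 + 18 = 87/7 ≈ 12.429)
(m*13)*23 = ((87/7)*13)*23 = (1131/7)*23 = 26013/7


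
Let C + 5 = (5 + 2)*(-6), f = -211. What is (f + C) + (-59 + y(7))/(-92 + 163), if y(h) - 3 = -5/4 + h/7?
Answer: -73497/284 ≈ -258.79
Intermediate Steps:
y(h) = 7/4 + h/7 (y(h) = 3 + (-5/4 + h/7) = 7/4 + h/7)
C = -47 (C = -5 + (5 + 2)*(-6) = -5 + 7*(-6) = -5 - 42 = -47)
(f + C) + (-59 + y(7))/(-92 + 163) = (-211 - 47) + (-59 + (7/4 + (1/7)*7))/(-92 + 163) = -258 + (-59 + (7/4 + 1))/71 = -258 + (-59 + 11/4)*(1/71) = -258 - 225/4*1/71 = -258 - 225/284 = -73497/284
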